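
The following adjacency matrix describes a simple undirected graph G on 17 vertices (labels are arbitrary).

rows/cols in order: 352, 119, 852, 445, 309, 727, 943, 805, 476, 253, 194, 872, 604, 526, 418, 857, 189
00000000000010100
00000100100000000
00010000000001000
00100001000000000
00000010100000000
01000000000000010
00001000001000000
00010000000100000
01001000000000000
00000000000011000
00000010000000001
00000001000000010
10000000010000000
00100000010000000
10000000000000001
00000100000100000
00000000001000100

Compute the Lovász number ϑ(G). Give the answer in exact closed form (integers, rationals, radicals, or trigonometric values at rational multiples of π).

17*cos(pi/17)/(cos(pi/17) + 1)

deg(604) = 2; N(604) = {352, 253}.
deg(189) = 2; N(189) = {194, 418}.
Vertex 852 has 2 neighbors: 445, 526.
N(253) = {604, 526}, |N(253)| = 2.
Every vertex has degree 2 (N=17); the odd cycle C_{17}.
Distinct eigenvalues (to 6 d.p.): [2.0, 1.864944, 1.478018, 0.891477, 0.184537, -0.547326, -1.205269, -1.700434, -1.965946].
λ_max=2, λ_min=-2*cos(pi/17); ϑ = −17·λ_min/(λ_max−λ_min) = 17*cos(pi/17)/(cos(pi/17) + 1).
≈ 8.427014 (to 6 d.p.).
Sandwich: α(G)=8 ≤ ϑ(G)=17*cos(pi/17)/(cos(pi/17) + 1) ≤ χ(Ḡ)=9 (both strict).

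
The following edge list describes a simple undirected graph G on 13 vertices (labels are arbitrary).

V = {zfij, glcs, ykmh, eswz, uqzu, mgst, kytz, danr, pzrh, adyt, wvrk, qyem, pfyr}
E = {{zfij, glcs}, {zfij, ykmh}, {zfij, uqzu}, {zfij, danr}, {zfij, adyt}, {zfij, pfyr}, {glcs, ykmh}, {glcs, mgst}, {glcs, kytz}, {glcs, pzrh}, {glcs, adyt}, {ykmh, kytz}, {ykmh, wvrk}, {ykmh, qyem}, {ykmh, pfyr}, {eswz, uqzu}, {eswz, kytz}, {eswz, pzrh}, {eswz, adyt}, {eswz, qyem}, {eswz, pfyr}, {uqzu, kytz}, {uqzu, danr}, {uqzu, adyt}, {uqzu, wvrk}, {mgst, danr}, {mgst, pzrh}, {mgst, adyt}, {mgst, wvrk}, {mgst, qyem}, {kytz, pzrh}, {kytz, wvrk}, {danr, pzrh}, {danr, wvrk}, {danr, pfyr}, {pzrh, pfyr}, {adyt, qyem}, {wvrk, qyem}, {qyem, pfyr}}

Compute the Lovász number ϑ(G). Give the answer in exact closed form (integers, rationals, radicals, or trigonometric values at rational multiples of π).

N(kytz) = {glcs, ykmh, eswz, uqzu, pzrh, wvrk}, |N(kytz)| = 6.
deg(qyem) = 6; N(qyem) = {ykmh, eswz, mgst, adyt, wvrk, pfyr}.
deg(mgst) = 6; N(mgst) = {glcs, danr, pzrh, adyt, wvrk, qyem}.
deg(zfij) = 6; N(zfij) = {glcs, ykmh, uqzu, danr, adyt, pfyr}.
Every vertex has degree 6 (N=13); Paley(13): SR with (k,λ,μ)=(6,2,3).
The 3 distinct eigenvalues: [6.0, 1.3028, -2.3028].
ϑ = −N·λ_min/(λ_max−λ_min) = −13·(-sqrt(13)/2 - 1/2)/(6−(-sqrt(13)/2 - 1/2)) = sqrt(13).
ϑ(G) ≈ 3.605551275.

sqrt(13)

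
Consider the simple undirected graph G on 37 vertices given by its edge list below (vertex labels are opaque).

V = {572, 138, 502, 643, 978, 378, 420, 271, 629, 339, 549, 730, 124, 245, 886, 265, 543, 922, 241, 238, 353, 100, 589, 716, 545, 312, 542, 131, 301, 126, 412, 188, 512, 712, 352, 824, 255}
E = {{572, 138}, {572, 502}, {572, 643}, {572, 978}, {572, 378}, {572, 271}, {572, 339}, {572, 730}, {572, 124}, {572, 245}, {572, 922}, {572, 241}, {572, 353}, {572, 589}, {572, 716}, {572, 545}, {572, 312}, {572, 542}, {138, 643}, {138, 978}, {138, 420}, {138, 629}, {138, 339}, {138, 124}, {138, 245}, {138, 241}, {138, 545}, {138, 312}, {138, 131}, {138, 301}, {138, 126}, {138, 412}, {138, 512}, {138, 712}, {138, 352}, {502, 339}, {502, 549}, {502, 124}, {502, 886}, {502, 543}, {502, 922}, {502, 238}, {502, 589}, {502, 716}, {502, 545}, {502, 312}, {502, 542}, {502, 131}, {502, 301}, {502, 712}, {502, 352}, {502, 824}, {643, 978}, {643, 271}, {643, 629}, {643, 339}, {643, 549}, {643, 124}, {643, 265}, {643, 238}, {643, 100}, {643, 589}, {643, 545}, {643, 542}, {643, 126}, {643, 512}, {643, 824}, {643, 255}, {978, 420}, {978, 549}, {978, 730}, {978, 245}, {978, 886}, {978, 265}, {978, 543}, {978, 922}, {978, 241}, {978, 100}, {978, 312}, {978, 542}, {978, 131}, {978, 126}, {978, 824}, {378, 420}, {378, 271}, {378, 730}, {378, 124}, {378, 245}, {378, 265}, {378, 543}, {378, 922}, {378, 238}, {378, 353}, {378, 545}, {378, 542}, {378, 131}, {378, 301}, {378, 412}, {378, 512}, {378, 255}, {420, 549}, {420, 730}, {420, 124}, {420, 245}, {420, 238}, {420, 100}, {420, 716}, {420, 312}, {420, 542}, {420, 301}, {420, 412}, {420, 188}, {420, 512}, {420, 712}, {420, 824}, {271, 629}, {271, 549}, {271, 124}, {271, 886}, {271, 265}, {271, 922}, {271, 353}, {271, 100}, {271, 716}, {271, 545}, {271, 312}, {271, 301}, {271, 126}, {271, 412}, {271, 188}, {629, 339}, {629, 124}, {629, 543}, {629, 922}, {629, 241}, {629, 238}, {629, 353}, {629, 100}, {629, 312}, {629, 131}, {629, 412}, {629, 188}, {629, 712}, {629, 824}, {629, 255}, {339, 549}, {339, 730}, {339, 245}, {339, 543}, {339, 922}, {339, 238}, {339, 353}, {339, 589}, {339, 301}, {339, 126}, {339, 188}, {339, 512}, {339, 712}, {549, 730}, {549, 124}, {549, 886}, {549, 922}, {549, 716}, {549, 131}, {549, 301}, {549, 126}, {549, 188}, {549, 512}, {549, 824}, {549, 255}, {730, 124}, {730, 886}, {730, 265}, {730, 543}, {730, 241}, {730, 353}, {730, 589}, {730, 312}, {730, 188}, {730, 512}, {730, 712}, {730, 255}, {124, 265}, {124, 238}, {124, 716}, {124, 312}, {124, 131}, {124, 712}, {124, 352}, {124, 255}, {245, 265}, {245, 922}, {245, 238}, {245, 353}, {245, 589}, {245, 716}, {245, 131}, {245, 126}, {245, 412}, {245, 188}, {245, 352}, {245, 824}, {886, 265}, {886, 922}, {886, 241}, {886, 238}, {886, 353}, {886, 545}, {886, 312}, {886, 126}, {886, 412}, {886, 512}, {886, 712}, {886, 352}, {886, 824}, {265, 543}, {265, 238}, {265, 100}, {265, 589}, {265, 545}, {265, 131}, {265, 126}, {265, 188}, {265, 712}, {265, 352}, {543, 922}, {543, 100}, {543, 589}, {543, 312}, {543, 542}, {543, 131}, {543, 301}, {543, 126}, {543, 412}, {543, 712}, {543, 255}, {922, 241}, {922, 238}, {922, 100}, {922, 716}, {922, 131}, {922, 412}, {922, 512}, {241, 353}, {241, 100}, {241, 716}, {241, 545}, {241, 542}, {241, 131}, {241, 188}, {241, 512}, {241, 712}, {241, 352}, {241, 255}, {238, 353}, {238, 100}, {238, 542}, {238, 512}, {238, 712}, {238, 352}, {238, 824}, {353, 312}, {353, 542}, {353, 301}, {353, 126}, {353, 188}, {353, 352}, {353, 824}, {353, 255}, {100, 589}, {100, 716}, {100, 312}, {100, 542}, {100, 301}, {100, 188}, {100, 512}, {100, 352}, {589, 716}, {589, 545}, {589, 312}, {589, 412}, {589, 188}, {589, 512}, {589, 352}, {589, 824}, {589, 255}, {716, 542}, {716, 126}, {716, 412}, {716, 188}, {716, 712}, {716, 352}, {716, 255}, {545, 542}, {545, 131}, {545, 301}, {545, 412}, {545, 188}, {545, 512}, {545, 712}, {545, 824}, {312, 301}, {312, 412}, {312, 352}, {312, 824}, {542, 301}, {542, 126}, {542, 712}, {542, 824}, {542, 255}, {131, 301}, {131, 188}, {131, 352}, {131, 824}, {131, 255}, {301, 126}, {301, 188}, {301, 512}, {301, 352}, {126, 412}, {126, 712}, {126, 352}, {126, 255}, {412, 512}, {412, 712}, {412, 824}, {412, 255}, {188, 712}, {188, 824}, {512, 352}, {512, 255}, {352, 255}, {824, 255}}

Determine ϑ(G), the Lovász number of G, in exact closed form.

N(643) = {572, 138, 978, 271, 629, 339, 549, 124, 265, 238, 100, 589, 545, 542, 126, 512, 824, 255}, |N(643)| = 18.
Vertex 922 has 18 neighbors: 572, 502, 978, 378, 271, 629, 339, 549, 245, 886, 543, 241, 238, 100, 716, 131, 412, 512.
Vertex 241 has 18 neighbors: 572, 138, 978, 629, 730, 886, 922, 353, 100, 716, 545, 542, 131, 188, 512, 712, 352, 255.
Vertex 245 has 18 neighbors: 572, 138, 978, 378, 420, 339, 265, 922, 238, 353, 589, 716, 131, 126, 412, 188, 352, 824.
Every vertex has degree 18 (N=37); SR(37,18,8,9) — a Paley graph.
Distinct eigenvalues (to 4 d.p.): [18.0, 2.5414, -3.5414].
Lovász (edge-transitive): ϑ = −37·(-sqrt(37)/2 - 1/2)/((18)−(-sqrt(37)/2 - 1/2)) = sqrt(37).
≈ 6.082763 (to 6 d.p.).

sqrt(37)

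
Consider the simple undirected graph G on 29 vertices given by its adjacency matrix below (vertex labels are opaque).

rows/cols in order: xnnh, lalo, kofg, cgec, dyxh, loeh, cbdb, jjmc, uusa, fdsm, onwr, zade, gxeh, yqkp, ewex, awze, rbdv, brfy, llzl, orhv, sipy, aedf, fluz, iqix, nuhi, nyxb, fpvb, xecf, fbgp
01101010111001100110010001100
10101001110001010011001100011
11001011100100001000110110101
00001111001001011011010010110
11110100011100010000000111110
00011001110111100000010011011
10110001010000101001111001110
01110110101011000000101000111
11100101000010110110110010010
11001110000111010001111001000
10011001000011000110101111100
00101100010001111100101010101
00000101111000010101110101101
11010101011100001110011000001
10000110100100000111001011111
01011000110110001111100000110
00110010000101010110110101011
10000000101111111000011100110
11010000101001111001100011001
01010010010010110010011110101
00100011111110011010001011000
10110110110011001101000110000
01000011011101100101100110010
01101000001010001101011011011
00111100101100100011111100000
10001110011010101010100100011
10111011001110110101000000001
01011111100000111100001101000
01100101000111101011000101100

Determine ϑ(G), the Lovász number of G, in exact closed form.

Vertex yqkp has 14 neighbors: xnnh, lalo, cgec, loeh, jjmc, fdsm, onwr, zade, rbdv, brfy, llzl, aedf, fluz, fbgp.
N(lalo) = {xnnh, kofg, dyxh, jjmc, uusa, fdsm, yqkp, awze, llzl, orhv, fluz, iqix, xecf, fbgp}, |N(lalo)| = 14.
deg(aedf) = 14; N(aedf) = {xnnh, kofg, cgec, loeh, cbdb, uusa, fdsm, gxeh, yqkp, rbdv, brfy, orhv, iqix, nuhi}.
N(onwr) = {xnnh, cgec, dyxh, jjmc, gxeh, yqkp, brfy, llzl, sipy, fluz, iqix, nuhi, nyxb, fpvb}, |N(onwr)| = 14.
deg(v) = 14 for all v (|V|=29); SR(29,14,6,7) — a Paley graph.
Distinct eigenvalues (to 5 d.p.): [14.0, 2.19258, -3.19258].
Lovász (edge-transitive): ϑ = −29·(-sqrt(29)/2 - 1/2)/((14)−(-sqrt(29)/2 - 1/2)) = sqrt(29).
Numerically 5.385164807.

sqrt(29)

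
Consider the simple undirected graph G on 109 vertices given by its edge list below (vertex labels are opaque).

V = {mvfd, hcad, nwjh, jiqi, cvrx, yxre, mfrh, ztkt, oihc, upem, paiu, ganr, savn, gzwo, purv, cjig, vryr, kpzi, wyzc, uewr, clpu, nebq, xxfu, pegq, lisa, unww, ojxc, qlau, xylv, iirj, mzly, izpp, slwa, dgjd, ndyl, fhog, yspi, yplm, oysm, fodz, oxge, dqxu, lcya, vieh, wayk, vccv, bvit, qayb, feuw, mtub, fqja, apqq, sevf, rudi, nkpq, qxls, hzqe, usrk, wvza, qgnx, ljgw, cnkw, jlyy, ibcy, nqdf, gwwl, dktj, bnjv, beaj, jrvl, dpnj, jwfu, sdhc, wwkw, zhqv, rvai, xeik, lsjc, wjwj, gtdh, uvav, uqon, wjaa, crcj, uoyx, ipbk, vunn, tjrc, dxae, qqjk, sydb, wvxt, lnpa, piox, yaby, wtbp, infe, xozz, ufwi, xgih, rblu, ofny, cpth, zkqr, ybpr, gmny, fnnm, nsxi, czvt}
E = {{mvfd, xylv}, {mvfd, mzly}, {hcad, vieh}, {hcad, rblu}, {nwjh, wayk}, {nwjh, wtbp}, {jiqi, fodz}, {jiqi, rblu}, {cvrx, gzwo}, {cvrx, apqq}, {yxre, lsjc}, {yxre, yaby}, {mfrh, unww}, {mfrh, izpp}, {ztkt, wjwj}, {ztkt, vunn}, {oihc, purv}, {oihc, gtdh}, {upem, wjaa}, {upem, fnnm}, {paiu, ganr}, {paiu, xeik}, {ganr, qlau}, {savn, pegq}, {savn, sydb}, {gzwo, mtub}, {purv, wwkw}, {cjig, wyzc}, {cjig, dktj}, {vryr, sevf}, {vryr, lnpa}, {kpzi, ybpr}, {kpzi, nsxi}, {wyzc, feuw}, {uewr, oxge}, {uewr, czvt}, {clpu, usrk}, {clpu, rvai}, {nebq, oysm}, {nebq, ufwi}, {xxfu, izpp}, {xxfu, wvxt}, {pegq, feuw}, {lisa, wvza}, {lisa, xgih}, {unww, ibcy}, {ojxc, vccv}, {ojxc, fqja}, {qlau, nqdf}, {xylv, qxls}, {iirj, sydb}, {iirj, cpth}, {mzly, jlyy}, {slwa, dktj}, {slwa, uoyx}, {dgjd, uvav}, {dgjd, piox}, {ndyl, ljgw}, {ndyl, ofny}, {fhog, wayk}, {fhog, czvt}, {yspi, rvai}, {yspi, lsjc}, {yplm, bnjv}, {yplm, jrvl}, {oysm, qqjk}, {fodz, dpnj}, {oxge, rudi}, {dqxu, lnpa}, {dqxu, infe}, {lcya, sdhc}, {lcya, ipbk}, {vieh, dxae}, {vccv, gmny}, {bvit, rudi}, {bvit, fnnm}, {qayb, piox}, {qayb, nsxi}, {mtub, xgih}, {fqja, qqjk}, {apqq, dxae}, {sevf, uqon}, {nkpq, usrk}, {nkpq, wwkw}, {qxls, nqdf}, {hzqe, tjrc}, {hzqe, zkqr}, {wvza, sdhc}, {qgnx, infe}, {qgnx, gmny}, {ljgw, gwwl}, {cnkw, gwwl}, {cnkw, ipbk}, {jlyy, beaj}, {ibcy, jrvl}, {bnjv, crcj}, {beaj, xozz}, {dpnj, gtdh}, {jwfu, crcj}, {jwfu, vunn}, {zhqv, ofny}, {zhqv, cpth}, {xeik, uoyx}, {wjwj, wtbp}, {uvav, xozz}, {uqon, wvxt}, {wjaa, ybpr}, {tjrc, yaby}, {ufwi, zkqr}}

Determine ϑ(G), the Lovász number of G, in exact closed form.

deg(lcya) = 2; N(lcya) = {sdhc, ipbk}.
Vertex dpnj has 2 neighbors: fodz, gtdh.
N(ljgw) = {ndyl, gwwl}, |N(ljgw)| = 2.
deg(mzly) = 2; N(mzly) = {mvfd, jlyy}.
Every vertex has degree 2 (N=109); the odd cycle C_{109}.
Distinct eigenvalues (to 5 d.p.): [2.0, 1.99668, 1.98672, 1.97017, 1.94707, 1.9175, 1.88157, 1.83938, 1.79108, 1.73683, 1.67682, 1.61123, 1.54029, 1.46424, 1.38332, 1.2978, 1.20797, 1.11413, 1.01659, 0.91568, 0.81172, 0.70506, 0.59606, 0.48509, 0.3725, 0.25867, 0.14399, 0.02882, -0.08644, -0.20141, -0.31572, -0.42897, -0.5408, -0.65083, -0.7587, -0.86406, -0.96654, -1.06581, -1.16154, -1.25341, -1.34111, -1.42437, -1.50289, -1.57642, -1.64471, -1.70754, -1.76469, -1.81598, -1.86125, -1.90032, -1.93309, -1.95943, -1.97927, -1.99253, -1.99917].
−109·(-2*cos(pi/109)) / ((2)−(-2*cos(pi/109))) = 109*cos(pi/109)/(cos(pi/109) + 1) = ϑ(G).
Numerically 54.48868.
Check 54 ≤ 109*cos(pi/109)/(cos(pi/109) + 1) ≤ 55: both strict.

109*cos(pi/109)/(cos(pi/109) + 1)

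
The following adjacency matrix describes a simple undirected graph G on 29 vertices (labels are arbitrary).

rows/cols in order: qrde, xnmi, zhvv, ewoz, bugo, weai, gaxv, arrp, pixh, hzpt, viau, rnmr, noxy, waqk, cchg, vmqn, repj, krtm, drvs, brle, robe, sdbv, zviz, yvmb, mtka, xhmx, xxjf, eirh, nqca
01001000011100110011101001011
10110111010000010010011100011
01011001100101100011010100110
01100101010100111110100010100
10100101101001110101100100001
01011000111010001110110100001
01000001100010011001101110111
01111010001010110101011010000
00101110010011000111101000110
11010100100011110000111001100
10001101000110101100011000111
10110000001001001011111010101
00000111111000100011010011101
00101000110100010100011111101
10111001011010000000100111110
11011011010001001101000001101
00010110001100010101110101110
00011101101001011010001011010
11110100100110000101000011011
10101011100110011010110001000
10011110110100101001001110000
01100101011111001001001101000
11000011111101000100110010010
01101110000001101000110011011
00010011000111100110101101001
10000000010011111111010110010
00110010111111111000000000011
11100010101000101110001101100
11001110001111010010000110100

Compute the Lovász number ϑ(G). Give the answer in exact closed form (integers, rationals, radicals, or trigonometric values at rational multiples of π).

Vertex viau has 14 neighbors: qrde, bugo, weai, arrp, rnmr, noxy, cchg, repj, krtm, sdbv, zviz, xxjf, eirh, nqca.
N(qrde) = {xnmi, bugo, hzpt, viau, rnmr, cchg, vmqn, drvs, brle, robe, zviz, xhmx, eirh, nqca}, |N(qrde)| = 14.
Vertex waqk has 14 neighbors: zhvv, bugo, pixh, hzpt, rnmr, vmqn, krtm, sdbv, zviz, yvmb, mtka, xhmx, xxjf, nqca.
N(ewoz) = {xnmi, zhvv, weai, arrp, hzpt, rnmr, cchg, vmqn, repj, krtm, drvs, robe, mtka, xxjf}, |N(ewoz)| = 14.
Regular of degree 14 on 29 vertices: SR(29,14,6,7) — a Paley graph.
spec(A) ≈ [14.0, 2.1926, -3.1926] (distinct, 4 d.p.).
−29·(-sqrt(29)/2 - 1/2) / ((14)−(-sqrt(29)/2 - 1/2)) = sqrt(29) = ϑ(G).
≈ 5.38516481 (to 8 d.p.).

sqrt(29)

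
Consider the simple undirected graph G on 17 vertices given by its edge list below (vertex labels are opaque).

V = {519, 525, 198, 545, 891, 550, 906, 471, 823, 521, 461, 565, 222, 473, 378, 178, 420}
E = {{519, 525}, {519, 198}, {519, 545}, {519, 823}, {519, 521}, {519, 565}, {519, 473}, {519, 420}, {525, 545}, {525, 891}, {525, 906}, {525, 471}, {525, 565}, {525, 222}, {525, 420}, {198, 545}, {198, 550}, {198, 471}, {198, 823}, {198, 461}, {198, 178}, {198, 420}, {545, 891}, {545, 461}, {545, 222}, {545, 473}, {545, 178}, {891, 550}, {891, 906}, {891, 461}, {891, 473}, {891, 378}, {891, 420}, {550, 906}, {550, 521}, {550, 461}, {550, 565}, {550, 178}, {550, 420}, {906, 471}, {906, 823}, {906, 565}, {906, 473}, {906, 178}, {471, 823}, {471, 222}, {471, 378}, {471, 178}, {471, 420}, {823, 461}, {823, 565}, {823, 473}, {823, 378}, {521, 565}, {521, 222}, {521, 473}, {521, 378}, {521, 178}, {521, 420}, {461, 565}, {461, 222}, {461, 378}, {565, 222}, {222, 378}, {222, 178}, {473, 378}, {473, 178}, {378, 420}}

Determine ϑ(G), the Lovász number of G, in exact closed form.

sqrt(17)

N(550) = {198, 891, 906, 521, 461, 565, 178, 420}, |N(550)| = 8.
deg(378) = 8; N(378) = {891, 471, 823, 521, 461, 222, 473, 420}.
N(565) = {519, 525, 550, 906, 823, 521, 461, 222}, |N(565)| = 8.
deg(178) = 8; N(178) = {198, 545, 550, 906, 471, 521, 222, 473}.
G on 17 vertices is 8-regular; strongly regular (17,8,3,4).
spec(A) ≈ [8.0, 1.561553, -2.561553] (distinct, 6 d.p.).
Lovász (edge-transitive): ϑ = −17·(-sqrt(17)/2 - 1/2)/((8)−(-sqrt(17)/2 - 1/2)) = sqrt(17).
= 4.123105626… (decimal).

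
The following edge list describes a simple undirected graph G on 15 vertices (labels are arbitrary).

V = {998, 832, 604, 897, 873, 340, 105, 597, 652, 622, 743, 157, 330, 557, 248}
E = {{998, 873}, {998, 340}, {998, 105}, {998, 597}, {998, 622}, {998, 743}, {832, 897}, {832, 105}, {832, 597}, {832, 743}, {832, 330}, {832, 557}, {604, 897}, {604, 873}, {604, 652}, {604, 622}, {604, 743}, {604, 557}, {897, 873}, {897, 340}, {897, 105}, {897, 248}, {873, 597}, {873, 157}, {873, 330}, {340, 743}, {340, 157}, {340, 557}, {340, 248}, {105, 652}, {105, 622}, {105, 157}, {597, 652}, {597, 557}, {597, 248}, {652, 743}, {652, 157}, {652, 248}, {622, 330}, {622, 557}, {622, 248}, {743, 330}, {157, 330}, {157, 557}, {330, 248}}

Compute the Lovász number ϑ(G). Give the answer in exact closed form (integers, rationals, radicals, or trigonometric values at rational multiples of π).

5

deg(743) = 6; N(743) = {998, 832, 604, 340, 652, 330}.
N(557) = {832, 604, 340, 597, 622, 157}, |N(557)| = 6.
Vertex 597 has 6 neighbors: 998, 832, 873, 652, 557, 248.
N(897) = {832, 604, 873, 340, 105, 248}, |N(897)| = 6.
G on 15 vertices is 6-regular; Kneser K(6,2) on C(6,2)=15 vertices.
Distinct eigenvalues (to 5 d.p.): [6.0, 1.0, -3.0].
Lovász (edge-transitive): ϑ = −15·(-3)/((6)−(-3)) = 5.
≈ 5.000000000 (to 9 d.p.).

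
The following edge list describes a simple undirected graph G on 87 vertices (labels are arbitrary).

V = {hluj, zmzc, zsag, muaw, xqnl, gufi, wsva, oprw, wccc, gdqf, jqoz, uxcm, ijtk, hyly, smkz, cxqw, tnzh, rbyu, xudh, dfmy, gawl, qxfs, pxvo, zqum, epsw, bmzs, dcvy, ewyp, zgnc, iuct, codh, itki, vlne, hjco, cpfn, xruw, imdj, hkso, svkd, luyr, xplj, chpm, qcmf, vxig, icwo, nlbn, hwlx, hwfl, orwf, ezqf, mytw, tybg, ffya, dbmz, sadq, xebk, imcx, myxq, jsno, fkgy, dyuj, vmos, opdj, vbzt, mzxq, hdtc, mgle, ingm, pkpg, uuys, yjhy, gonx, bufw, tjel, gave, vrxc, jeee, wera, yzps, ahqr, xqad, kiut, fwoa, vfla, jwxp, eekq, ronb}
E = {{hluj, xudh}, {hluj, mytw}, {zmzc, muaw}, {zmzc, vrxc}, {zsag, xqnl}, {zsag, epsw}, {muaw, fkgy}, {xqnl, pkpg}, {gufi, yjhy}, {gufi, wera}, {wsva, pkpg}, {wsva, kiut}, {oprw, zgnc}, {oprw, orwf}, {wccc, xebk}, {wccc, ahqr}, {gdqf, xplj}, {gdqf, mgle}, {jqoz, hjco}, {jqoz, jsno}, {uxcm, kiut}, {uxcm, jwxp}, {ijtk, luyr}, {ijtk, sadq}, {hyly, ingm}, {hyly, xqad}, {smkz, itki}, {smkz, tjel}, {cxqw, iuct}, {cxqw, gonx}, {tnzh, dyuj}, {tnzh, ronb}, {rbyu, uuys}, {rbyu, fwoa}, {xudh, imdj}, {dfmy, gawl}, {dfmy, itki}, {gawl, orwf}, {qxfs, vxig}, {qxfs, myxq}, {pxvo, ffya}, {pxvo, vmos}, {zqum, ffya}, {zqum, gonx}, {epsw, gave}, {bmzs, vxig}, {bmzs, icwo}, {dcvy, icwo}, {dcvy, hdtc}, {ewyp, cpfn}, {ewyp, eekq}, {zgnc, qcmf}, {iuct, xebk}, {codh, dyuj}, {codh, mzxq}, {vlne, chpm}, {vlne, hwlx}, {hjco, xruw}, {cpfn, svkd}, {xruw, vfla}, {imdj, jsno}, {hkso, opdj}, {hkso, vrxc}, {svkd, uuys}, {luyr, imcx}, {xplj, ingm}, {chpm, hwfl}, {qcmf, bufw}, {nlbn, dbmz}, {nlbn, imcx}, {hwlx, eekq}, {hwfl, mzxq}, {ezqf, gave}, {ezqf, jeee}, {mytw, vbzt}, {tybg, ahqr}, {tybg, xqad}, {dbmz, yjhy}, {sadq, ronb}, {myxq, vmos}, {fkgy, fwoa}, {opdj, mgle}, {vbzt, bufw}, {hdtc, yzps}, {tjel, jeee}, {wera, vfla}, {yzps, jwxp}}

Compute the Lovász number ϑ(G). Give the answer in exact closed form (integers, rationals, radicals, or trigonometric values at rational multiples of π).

Vertex qxfs has 2 neighbors: vxig, myxq.
N(hjco) = {jqoz, xruw}, |N(hjco)| = 2.
N(gufi) = {yjhy, wera}, |N(gufi)| = 2.
deg(uuys) = 2; N(uuys) = {rbyu, svkd}.
deg(v) = 2 for all v (|V|=87); this is C_{87}, the 87-cycle.
A has 44 distinct eigenvalues ≈ [2.0, 1.995, 1.979, 1.953, 1.917, 1.871, 1.815, 1.75, 1.675, 1.592, 1.501, 1.401, 1.295, 1.181, 1.062, 0.937, 0.807, 0.673, 0.535, 0.395, 0.252, 0.108, -0.036, -0.18, -0.324, -0.465, -0.604, -0.74, -0.872, -1.0, -1.122, -1.239, -1.349, -1.452, -1.547, -1.635, -1.714, -1.784, -1.844, -1.895, -1.936, -1.967, -1.988, -1.999].
−87·(-2*cos(pi/87)) / ((2)−(-2*cos(pi/87))) = 87*cos(pi/87)/(cos(pi/87) + 1) = ϑ(G).
≈ 43.48582 (to 5 d.p.).
Lovász sandwich 43 ≤ 87*cos(pi/87)/(cos(pi/87) + 1) ≤ 44: both strict.

87*cos(pi/87)/(cos(pi/87) + 1)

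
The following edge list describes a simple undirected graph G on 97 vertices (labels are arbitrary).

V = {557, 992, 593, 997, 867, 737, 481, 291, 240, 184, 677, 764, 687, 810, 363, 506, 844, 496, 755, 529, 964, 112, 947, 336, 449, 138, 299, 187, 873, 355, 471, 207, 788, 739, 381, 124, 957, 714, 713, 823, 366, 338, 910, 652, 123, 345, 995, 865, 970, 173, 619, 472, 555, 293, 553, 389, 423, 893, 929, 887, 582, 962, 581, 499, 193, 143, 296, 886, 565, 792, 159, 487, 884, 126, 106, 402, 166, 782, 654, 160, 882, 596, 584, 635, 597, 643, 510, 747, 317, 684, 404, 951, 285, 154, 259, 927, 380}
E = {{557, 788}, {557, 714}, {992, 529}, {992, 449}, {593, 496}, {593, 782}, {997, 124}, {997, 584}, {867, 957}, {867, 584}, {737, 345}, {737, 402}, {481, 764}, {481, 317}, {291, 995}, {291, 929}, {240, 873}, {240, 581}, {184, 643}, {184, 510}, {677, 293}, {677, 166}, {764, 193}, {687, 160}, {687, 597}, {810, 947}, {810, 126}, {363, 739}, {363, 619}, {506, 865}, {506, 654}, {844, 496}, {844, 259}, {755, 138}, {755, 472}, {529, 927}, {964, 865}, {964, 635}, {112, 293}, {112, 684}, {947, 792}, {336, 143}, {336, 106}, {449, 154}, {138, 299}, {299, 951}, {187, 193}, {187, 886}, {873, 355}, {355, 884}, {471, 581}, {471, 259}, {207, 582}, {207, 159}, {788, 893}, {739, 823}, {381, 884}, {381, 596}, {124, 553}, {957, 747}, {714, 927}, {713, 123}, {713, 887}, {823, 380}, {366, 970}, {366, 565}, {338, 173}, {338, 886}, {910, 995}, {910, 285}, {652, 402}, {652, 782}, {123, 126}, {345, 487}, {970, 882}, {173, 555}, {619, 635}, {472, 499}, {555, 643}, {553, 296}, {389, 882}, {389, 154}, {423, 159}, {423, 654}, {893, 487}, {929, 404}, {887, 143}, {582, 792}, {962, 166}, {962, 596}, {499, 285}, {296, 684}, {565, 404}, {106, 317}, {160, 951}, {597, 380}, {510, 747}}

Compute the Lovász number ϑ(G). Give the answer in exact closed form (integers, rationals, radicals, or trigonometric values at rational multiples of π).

N(687) = {160, 597}, |N(687)| = 2.
deg(654) = 2; N(654) = {506, 423}.
N(529) = {992, 927}, |N(529)| = 2.
Vertex 207 has 2 neighbors: 582, 159.
Every vertex has degree 2 (N=97); this is C_{97}, the 97-cycle.
A has 49 distinct eigenvalues ≈ [2.0, 1.99581, 1.98324, 1.96236, 1.93324, 1.89602, 1.85084, 1.7979, 1.73742, 1.66966, 1.59489, 1.51343, 1.42562, 1.33183, 1.23246, 1.12791, 1.01864, 0.90509, 0.78775, 0.6671, 0.54366, 0.41794, 0.29046, 0.16176, 0.03239, -0.09712, -0.22623, -0.35438, -0.48105, -0.6057, -0.72781, -0.84687, -0.96237, -1.07384, -1.1808, -1.28282, -1.37945, -1.47029, -1.55497, -1.63313, -1.70443, -1.76859, -1.82533, -1.87441, -1.91563, -1.94882, -1.97383, -1.99057, -1.99895].
Lovász (edge-transitive): ϑ = −97·(-2*cos(pi/97))/((2)−(-2*cos(pi/97))) = 97*cos(pi/97)/(cos(pi/97) + 1).
= 48.4872792… (decimal).
Sandwich: α(G)=48 ≤ ϑ(G)=97*cos(pi/97)/(cos(pi/97) + 1) ≤ χ(Ḡ)=49 (both strict).

97*cos(pi/97)/(cos(pi/97) + 1)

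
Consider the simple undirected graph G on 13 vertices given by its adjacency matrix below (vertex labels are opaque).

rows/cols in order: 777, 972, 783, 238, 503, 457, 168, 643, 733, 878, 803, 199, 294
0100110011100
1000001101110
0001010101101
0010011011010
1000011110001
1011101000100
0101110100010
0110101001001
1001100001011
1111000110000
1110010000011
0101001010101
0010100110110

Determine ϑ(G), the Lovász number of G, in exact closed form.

sqrt(13)

Vertex 643 has 6 neighbors: 972, 783, 503, 168, 878, 294.
N(803) = {777, 972, 783, 457, 199, 294}, |N(803)| = 6.
N(503) = {777, 457, 168, 643, 733, 294}, |N(503)| = 6.
deg(972) = 6; N(972) = {777, 168, 643, 878, 803, 199}.
Every vertex has degree 6 (N=13); Paley(13): SR with (k,λ,μ)=(6,2,3).
Distinct eigenvalues (to 6 d.p.): [6.0, 1.302776, -2.302776].
ϑ = −N·λ_min/(λ_max−λ_min) = −13·(-sqrt(13)/2 - 1/2)/(6−(-sqrt(13)/2 - 1/2)) = sqrt(13).
ϑ(G) ≈ 3.60555128.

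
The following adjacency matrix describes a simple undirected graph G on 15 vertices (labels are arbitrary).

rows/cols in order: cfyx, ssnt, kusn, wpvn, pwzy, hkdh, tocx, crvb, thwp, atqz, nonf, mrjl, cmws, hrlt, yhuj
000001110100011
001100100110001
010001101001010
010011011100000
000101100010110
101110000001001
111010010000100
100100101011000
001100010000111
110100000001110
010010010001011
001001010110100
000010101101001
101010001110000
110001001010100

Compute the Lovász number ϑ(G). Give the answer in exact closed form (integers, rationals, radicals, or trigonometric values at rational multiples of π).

Vertex kusn has 6 neighbors: ssnt, hkdh, tocx, thwp, mrjl, hrlt.
deg(ssnt) = 6; N(ssnt) = {kusn, wpvn, tocx, atqz, nonf, yhuj}.
deg(atqz) = 6; N(atqz) = {cfyx, ssnt, wpvn, mrjl, cmws, hrlt}.
deg(tocx) = 6; N(tocx) = {cfyx, ssnt, kusn, pwzy, crvb, cmws}.
15-vertex 6-regular graph: this is K(6,2), the Kneser graph.
A has 3 distinct eigenvalues ≈ [6.0, 1.0, -3.0].
λ_max=6, λ_min=-3; ϑ = −15·λ_min/(λ_max−λ_min) = 5.
Numerically 5.00000000.

5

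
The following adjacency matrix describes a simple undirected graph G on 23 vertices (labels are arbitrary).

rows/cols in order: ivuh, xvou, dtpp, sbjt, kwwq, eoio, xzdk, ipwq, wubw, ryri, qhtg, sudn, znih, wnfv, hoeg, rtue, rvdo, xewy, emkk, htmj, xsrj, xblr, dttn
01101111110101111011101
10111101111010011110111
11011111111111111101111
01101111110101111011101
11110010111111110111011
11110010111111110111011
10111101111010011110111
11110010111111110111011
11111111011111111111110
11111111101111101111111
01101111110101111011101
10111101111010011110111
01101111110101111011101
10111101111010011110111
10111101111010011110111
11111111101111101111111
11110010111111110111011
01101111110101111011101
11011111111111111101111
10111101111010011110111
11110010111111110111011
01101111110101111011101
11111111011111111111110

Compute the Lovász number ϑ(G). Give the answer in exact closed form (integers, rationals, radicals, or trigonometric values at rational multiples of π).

N(qhtg) = {xvou, dtpp, kwwq, eoio, xzdk, ipwq, wubw, ryri, sudn, wnfv, hoeg, rtue, rvdo, emkk, htmj, xsrj, dttn}, |N(qhtg)| = 17.
N(xsrj) = {ivuh, xvou, dtpp, sbjt, xzdk, wubw, ryri, qhtg, sudn, znih, wnfv, hoeg, rtue, xewy, emkk, htmj, xblr, dttn}, |N(xsrj)| = 18.
N(wnfv) = {ivuh, dtpp, sbjt, kwwq, eoio, ipwq, wubw, ryri, qhtg, znih, rtue, rvdo, xewy, emkk, xsrj, xblr, dttn}, |N(wnfv)| = 17.
deg(emkk) = 21; N(emkk) = {ivuh, xvou, sbjt, kwwq, eoio, xzdk, ipwq, wubw, ryri, qhtg, sudn, znih, wnfv, hoeg, rtue, rvdo, xewy, htmj, xsrj, xblr, dttn}.
Complete 6-partite, parts [6, 6, 5, 2, 2, 2]: perfect, ϑ = α = 6.
ϑ(G) ≈ 6.0000000.
Sandwich: α(G)=6 ≤ ϑ(G)=6 ≤ χ(Ḡ)=6 (collapsed).

6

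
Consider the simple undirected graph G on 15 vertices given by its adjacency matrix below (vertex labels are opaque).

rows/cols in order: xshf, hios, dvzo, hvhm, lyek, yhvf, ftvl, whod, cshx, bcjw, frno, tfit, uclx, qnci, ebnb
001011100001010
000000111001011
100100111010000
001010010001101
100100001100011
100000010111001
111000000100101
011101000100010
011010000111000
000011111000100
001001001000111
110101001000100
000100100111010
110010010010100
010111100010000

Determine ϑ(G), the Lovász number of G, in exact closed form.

deg(ebnb) = 6; N(ebnb) = {hios, hvhm, lyek, yhvf, ftvl, frno}.
deg(xshf) = 6; N(xshf) = {dvzo, lyek, yhvf, ftvl, tfit, qnci}.
Vertex yhvf has 6 neighbors: xshf, whod, bcjw, frno, tfit, ebnb.
deg(qnci) = 6; N(qnci) = {xshf, hios, lyek, whod, frno, uclx}.
G on 15 vertices is 6-regular; Kneser-type, 2-subsets of [6].
spec(A) ≈ [6.0, 1.0, -3.0] (distinct, 4 d.p.).
Lovász: ϑ = −15(-3)/(6+-1*(-3)) = 5.
ϑ(G) ≈ 5.0000000.

5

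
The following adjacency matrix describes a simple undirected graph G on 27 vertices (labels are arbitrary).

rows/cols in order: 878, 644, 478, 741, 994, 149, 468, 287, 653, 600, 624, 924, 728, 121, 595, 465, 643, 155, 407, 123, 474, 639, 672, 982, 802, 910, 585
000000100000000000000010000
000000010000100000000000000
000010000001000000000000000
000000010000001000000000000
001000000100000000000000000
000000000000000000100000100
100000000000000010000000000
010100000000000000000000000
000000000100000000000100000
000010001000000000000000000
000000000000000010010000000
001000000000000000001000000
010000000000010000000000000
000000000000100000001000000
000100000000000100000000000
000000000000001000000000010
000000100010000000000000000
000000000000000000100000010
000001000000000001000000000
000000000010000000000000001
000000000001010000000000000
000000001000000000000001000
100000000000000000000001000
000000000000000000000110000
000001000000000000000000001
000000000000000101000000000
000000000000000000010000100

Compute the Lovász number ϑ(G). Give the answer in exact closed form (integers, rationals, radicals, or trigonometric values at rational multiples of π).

27*cos(pi/27)/(cos(pi/27) + 1)

Vertex 741 has 2 neighbors: 287, 595.
Vertex 924 has 2 neighbors: 478, 474.
N(878) = {468, 672}, |N(878)| = 2.
deg(639) = 2; N(639) = {653, 982}.
G on 27 vertices is 2-regular; a single 27-cycle (edge-transitive).
The 14 distinct eigenvalues: [2.0, 1.9461, 1.7873, 1.5321, 1.1943, 0.7922, 0.3473, -0.1163, -0.5736, -1.0, -1.3725, -1.671, -1.8794, -1.9865].
λ_max=2, λ_min=-2*cos(pi/27); ϑ = −27·λ_min/(λ_max−λ_min) = 27*cos(pi/27)/(cos(pi/27) + 1).
≈ 13.454204087 (to 9 d.p.).
13 ≤ 27*cos(pi/27)/(cos(pi/27) + 1) ≤ 14: both strict.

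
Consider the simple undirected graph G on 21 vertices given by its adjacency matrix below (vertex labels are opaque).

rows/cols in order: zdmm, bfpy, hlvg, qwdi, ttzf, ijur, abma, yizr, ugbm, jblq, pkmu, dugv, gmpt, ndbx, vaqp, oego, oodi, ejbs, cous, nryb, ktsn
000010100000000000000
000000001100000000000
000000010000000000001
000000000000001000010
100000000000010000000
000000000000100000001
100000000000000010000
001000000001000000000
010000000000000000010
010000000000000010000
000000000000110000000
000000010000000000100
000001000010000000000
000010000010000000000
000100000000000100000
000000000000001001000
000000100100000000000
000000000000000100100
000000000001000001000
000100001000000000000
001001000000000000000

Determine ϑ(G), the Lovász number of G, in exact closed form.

21*cos(pi/21)/(cos(pi/21) + 1)

deg(pkmu) = 2; N(pkmu) = {gmpt, ndbx}.
Vertex bfpy has 2 neighbors: ugbm, jblq.
deg(vaqp) = 2; N(vaqp) = {qwdi, oego}.
deg(ttzf) = 2; N(ttzf) = {zdmm, ndbx}.
deg(v) = 2 for all v (|V|=21); connected 2-regular on 21 ⇒ C_{21}.
A has 11 distinct eigenvalues ≈ [2.0, 1.911146, 1.652478, 1.24698, 0.730682, 0.14946, -0.445042, -1.0, -1.466104, -1.801938, -1.977662].
ϑ = −N·λ_min/(λ_max−λ_min) = −21·(-2*cos(pi/21))/(2−(-2*cos(pi/21))) = 21*cos(pi/21)/(cos(pi/21) + 1).
ϑ(G) ≈ 10.44103253.
Sandwich: α(G)=10 ≤ ϑ(G)=21*cos(pi/21)/(cos(pi/21) + 1) ≤ χ(Ḡ)=11 (both strict).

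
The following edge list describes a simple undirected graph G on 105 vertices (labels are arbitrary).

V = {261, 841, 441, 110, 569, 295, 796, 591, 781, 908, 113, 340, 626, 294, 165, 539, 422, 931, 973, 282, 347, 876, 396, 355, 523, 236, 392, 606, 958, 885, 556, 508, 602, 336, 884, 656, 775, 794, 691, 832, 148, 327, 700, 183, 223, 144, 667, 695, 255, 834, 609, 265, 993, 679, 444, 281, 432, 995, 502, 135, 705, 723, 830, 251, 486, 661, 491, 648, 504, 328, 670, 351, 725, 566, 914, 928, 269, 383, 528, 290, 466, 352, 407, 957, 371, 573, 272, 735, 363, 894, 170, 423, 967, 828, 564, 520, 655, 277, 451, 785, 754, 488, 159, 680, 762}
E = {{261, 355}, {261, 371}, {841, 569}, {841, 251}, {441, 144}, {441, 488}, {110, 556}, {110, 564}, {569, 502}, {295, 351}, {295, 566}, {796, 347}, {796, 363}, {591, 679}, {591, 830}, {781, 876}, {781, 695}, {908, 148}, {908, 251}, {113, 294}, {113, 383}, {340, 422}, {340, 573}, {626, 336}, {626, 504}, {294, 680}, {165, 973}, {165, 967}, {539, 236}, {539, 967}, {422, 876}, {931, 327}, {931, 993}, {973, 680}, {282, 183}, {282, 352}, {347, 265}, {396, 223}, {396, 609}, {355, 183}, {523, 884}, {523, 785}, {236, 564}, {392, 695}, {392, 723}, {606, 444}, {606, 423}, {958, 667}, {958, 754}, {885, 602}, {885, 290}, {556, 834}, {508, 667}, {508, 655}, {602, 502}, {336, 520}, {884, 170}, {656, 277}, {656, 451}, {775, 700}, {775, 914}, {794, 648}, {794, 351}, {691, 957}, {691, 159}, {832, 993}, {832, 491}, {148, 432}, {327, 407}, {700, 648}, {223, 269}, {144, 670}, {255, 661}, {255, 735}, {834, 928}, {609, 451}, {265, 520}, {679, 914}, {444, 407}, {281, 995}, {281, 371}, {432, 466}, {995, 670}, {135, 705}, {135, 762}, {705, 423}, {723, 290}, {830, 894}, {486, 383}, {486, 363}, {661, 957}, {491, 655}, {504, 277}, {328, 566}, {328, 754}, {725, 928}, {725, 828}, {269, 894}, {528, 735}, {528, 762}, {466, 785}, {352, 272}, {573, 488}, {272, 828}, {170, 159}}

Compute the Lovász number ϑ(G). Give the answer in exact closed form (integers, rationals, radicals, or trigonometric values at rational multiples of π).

N(466) = {432, 785}, |N(466)| = 2.
Vertex 277 has 2 neighbors: 656, 504.
N(488) = {441, 573}, |N(488)| = 2.
deg(272) = 2; N(272) = {352, 828}.
deg(v) = 2 for all v (|V|=105); this is C_{105}, the 105-cycle.
Distinct eigenvalues (to 6 d.p.): [2.0, 1.99642, 1.985694, 1.967859, 1.94298, 1.911146, 1.87247, 1.827091, 1.775172, 1.716898, 1.652478, 1.582142, 1.506143, 1.424752, 1.338261, 1.24698, 1.151234, 1.051368, 0.947737, 0.840714, 0.730682, 0.618034, 0.503174, 0.386512, 0.268467, 0.14946, 0.029919, -0.08973, -0.209057, -0.327636, -0.445042, -0.560855, -0.67466, -0.78605, -0.894626, -1.0, -1.101794, -1.199644, -1.293199, -1.382125, -1.466104, -1.544834, -1.618034, -1.685442, -1.746816, -1.801938, -1.850609, -1.892655, -1.927926, -1.956295, -1.977662, -1.991949, -1.999105].
Lovász: ϑ = −105(-2*cos(pi/105))/(2+-(-1)*2*cos(pi/105)) = 105*cos(pi/105)/(cos(pi/105) + 1).
≈ 52.4882487 (to 7 d.p.).
Check 52 ≤ 105*cos(pi/105)/(cos(pi/105) + 1) ≤ 53: both strict.

105*cos(pi/105)/(cos(pi/105) + 1)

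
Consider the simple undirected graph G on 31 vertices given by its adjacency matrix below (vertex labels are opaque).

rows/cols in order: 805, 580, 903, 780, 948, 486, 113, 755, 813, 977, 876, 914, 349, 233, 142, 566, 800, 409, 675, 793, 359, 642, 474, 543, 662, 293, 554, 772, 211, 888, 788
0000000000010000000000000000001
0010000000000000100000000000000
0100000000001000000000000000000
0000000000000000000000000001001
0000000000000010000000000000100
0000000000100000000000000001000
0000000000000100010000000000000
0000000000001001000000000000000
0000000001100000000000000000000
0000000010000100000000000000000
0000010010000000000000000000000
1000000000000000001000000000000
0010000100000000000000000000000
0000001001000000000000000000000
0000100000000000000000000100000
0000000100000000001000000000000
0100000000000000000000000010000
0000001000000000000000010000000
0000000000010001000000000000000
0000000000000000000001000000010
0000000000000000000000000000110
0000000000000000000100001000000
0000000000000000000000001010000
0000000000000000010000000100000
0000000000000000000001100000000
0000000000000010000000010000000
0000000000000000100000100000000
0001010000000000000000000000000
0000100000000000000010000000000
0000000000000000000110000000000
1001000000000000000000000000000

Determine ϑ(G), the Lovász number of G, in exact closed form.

31*cos(pi/31)/(cos(pi/31) + 1)

N(566) = {755, 675}, |N(566)| = 2.
deg(486) = 2; N(486) = {876, 772}.
deg(780) = 2; N(780) = {772, 788}.
N(805) = {914, 788}, |N(805)| = 2.
Every vertex has degree 2 (N=31); the odd cycle C_{31}.
Distinct eigenvalues (to 4 d.p.): [2.0, 1.9591, 1.8379, 1.6415, 1.3779, 1.0579, 0.6946, 0.3029, -0.1013, -0.5013, -0.8808, -1.2242, -1.5175, -1.7487, -1.9083, -1.9897].
−31·(-2*cos(pi/31)) / ((2)−(-2*cos(pi/31))) = 31*cos(pi/31)/(cos(pi/31) + 1) = ϑ(G).
Numerically 15.460134989.
Check 15 ≤ 31*cos(pi/31)/(cos(pi/31) + 1) ≤ 16: both strict.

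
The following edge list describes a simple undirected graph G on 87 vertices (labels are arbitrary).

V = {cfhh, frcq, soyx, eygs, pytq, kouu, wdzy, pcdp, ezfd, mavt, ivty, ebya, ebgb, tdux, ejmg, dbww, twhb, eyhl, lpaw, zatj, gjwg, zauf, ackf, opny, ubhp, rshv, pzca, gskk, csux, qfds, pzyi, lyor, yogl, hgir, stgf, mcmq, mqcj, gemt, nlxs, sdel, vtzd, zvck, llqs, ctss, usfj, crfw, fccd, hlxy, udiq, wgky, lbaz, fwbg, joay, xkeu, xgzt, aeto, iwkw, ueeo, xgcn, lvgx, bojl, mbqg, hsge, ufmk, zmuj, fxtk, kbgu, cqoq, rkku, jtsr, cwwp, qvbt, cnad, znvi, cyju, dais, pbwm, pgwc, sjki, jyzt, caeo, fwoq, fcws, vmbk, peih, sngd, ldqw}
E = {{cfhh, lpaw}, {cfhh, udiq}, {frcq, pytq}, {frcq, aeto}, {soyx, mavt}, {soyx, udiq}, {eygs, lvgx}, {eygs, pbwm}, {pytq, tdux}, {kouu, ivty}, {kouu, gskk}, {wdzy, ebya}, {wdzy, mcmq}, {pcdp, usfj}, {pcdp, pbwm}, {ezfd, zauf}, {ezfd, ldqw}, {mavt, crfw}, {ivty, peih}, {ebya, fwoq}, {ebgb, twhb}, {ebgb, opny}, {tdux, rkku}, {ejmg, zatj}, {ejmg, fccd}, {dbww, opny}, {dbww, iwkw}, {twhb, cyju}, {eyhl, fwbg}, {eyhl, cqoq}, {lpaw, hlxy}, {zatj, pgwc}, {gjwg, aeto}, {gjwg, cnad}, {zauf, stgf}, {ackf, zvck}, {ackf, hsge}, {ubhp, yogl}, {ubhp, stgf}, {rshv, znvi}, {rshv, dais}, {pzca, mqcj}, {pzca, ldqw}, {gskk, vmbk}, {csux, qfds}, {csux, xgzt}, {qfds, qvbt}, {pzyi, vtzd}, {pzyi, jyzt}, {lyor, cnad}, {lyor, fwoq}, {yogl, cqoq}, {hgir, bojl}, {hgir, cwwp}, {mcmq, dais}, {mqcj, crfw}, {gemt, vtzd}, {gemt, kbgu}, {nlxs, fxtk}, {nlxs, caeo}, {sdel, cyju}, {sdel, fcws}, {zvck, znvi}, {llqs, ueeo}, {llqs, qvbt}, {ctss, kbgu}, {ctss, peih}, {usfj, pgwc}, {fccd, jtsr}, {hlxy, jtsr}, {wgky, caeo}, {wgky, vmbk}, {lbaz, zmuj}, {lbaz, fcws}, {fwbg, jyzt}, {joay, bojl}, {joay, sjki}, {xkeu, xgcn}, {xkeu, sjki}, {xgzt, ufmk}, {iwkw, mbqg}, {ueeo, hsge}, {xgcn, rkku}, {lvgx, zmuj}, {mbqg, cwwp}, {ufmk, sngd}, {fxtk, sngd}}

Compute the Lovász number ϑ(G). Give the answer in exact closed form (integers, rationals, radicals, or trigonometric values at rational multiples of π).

deg(mcmq) = 2; N(mcmq) = {wdzy, dais}.
N(lpaw) = {cfhh, hlxy}, |N(lpaw)| = 2.
N(ldqw) = {ezfd, pzca}, |N(ldqw)| = 2.
N(pcdp) = {usfj, pbwm}, |N(pcdp)| = 2.
Regular of degree 2 on 87 vertices: a single 87-cycle (edge-transitive).
spec(A) ≈ [2.0, 1.994786, 1.979173, 1.953241, 1.917126, 1.871016, 1.815151, 1.749823, 1.675372, 1.592186, 1.5007, 1.401389, 1.294773, 1.181406, 1.061879, 0.936817, 0.80687, 0.672717, 0.535057, 0.394607, 0.252099, 0.108278, -0.036108, -0.180306, -0.323564, -0.465135, -0.604281, -0.740276, -0.872412, -1.0, -1.122374, -1.238897, -1.34896, -1.451991, -1.547452, -1.634845, -1.713714, -1.78365, -1.844286, -1.895306, -1.936446, -1.96749, -1.988276, -1.998696] (distinct, 6 d.p.).
ϑ = −N·λ_min/(λ_max−λ_min) = −87·(-2*cos(pi/87))/(2−(-2*cos(pi/87))) = 87*cos(pi/87)/(cos(pi/87) + 1).
≈ 43.48582 (to 5 d.p.).
Lovász sandwich 43 ≤ 87*cos(pi/87)/(cos(pi/87) + 1) ≤ 44: both strict.

87*cos(pi/87)/(cos(pi/87) + 1)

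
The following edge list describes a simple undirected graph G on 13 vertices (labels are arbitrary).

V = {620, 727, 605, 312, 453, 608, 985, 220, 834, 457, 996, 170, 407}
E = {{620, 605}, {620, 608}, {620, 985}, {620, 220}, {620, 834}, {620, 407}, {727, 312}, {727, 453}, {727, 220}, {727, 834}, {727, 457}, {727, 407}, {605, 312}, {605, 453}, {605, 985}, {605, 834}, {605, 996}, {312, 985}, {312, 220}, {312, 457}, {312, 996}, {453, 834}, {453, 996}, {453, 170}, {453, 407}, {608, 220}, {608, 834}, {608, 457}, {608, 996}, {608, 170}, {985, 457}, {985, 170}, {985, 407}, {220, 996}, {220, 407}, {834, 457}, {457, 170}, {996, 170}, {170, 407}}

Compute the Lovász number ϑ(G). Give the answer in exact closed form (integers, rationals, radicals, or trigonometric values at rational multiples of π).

sqrt(13)

Vertex 605 has 6 neighbors: 620, 312, 453, 985, 834, 996.
N(407) = {620, 727, 453, 985, 220, 170}, |N(407)| = 6.
N(985) = {620, 605, 312, 457, 170, 407}, |N(985)| = 6.
deg(727) = 6; N(727) = {312, 453, 220, 834, 457, 407}.
6-regular, N=13; Paley(13): SR with (k,λ,μ)=(6,2,3).
spec(A) ≈ [6.0, 1.302776, -2.302776] (distinct, 6 d.p.).
With N=13: ϑ(G) = 13·(-(-sqrt(13)/2 - 1/2))/(6−(-sqrt(13)/2 - 1/2)) = sqrt(13).
= 3.605551… (decimal).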